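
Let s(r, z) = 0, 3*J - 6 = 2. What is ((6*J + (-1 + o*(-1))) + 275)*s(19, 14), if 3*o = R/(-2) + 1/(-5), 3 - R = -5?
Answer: 0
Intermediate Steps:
R = 8 (R = 3 - 1*(-5) = 3 + 5 = 8)
J = 8/3 (J = 2 + (1/3)*2 = 2 + 2/3 = 8/3 ≈ 2.6667)
o = -7/5 (o = (8/(-2) + 1/(-5))/3 = (8*(-1/2) + 1*(-1/5))/3 = (-4 - 1/5)/3 = (1/3)*(-21/5) = -7/5 ≈ -1.4000)
((6*J + (-1 + o*(-1))) + 275)*s(19, 14) = ((6*(8/3) + (-1 - 7/5*(-1))) + 275)*0 = ((16 + (-1 + 7/5)) + 275)*0 = ((16 + 2/5) + 275)*0 = (82/5 + 275)*0 = (1457/5)*0 = 0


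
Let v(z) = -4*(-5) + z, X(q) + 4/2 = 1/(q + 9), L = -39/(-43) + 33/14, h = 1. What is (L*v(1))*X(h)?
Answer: -22401/172 ≈ -130.24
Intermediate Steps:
L = 1965/602 (L = -39*(-1/43) + 33*(1/14) = 39/43 + 33/14 = 1965/602 ≈ 3.2641)
X(q) = -2 + 1/(9 + q) (X(q) = -2 + 1/(q + 9) = -2 + 1/(9 + q))
v(z) = 20 + z
(L*v(1))*X(h) = (1965*(20 + 1)/602)*((-17 - 2*1)/(9 + 1)) = ((1965/602)*21)*((-17 - 2)/10) = 5895*((⅒)*(-19))/86 = (5895/86)*(-19/10) = -22401/172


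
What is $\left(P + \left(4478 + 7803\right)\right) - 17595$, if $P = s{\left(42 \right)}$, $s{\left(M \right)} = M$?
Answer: $-5272$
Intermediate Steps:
$P = 42$
$\left(P + \left(4478 + 7803\right)\right) - 17595 = \left(42 + \left(4478 + 7803\right)\right) - 17595 = \left(42 + 12281\right) - 17595 = 12323 - 17595 = -5272$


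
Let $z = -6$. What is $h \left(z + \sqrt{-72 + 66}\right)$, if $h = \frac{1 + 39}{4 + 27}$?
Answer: $- \frac{240}{31} + \frac{40 i \sqrt{6}}{31} \approx -7.7419 + 3.1606 i$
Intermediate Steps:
$h = \frac{40}{31} \approx 1.2903$
$h \left(z + \sqrt{-72 + 66}\right) = \frac{40 \left(-6 + \sqrt{-72 + 66}\right)}{31} = \frac{40 \left(-6 + \sqrt{-6}\right)}{31} = \frac{40 \left(-6 + i \sqrt{6}\right)}{31} = - \frac{240}{31} + \frac{40 i \sqrt{6}}{31}$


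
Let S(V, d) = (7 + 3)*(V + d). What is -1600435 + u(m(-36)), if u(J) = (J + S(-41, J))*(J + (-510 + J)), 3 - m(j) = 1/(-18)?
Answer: -228545845/162 ≈ -1.4108e+6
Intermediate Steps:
m(j) = 55/18 (m(j) = 3 - 1/(-18) = 3 - 1*(-1/18) = 3 + 1/18 = 55/18)
S(V, d) = 10*V + 10*d (S(V, d) = 10*(V + d) = 10*V + 10*d)
u(J) = (-510 + 2*J)*(-410 + 11*J) (u(J) = (J + (10*(-41) + 10*J))*(J + (-510 + J)) = (J + (-410 + 10*J))*(-510 + 2*J) = (-410 + 11*J)*(-510 + 2*J) = (-510 + 2*J)*(-410 + 11*J))
-1600435 + u(m(-36)) = -1600435 + (209100 - 6430*55/18 + 22*(55/18)**2) = -1600435 + (209100 - 176825/9 + 22*(3025/324)) = -1600435 + (209100 - 176825/9 + 33275/162) = -1600435 + 30724625/162 = -228545845/162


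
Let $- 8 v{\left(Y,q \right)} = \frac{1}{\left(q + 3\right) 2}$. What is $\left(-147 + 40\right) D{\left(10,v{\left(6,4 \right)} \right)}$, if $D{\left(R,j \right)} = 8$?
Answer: $-856$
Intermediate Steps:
$v{\left(Y,q \right)} = - \frac{1}{16 \left(3 + q\right)}$ ($v{\left(Y,q \right)} = - \frac{\frac{1}{q + 3} \cdot \frac{1}{2}}{8} = - \frac{\frac{1}{3 + q} \frac{1}{2}}{8} = - \frac{\frac{1}{2} \frac{1}{3 + q}}{8} = - \frac{1}{16 \left(3 + q\right)}$)
$\left(-147 + 40\right) D{\left(10,v{\left(6,4 \right)} \right)} = \left(-147 + 40\right) 8 = \left(-107\right) 8 = -856$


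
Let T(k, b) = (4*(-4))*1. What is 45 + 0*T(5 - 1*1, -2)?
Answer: 45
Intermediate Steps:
T(k, b) = -16 (T(k, b) = -16*1 = -16)
45 + 0*T(5 - 1*1, -2) = 45 + 0*(-16) = 45 + 0 = 45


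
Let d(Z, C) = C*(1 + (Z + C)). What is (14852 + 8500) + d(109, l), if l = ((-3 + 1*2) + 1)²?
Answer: 23352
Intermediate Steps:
l = 0 (l = ((-3 + 2) + 1)² = (-1 + 1)² = 0² = 0)
d(Z, C) = C*(1 + C + Z) (d(Z, C) = C*(1 + (C + Z)) = C*(1 + C + Z))
(14852 + 8500) + d(109, l) = (14852 + 8500) + 0*(1 + 0 + 109) = 23352 + 0*110 = 23352 + 0 = 23352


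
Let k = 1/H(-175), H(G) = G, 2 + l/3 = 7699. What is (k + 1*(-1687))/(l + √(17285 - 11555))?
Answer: -2272354522/31102665475 + 295226*√5730/93307996425 ≈ -0.072820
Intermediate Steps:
l = 23091 (l = -6 + 3*7699 = -6 + 23097 = 23091)
k = -1/175 (k = 1/(-175) = -1/175 ≈ -0.0057143)
(k + 1*(-1687))/(l + √(17285 - 11555)) = (-1/175 + 1*(-1687))/(23091 + √(17285 - 11555)) = (-1/175 - 1687)/(23091 + √5730) = -295226/(175*(23091 + √5730))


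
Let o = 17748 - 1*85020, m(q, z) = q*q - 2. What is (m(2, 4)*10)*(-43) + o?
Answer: -68132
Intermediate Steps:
m(q, z) = -2 + q² (m(q, z) = q² - 2 = -2 + q²)
o = -67272 (o = 17748 - 85020 = -67272)
(m(2, 4)*10)*(-43) + o = ((-2 + 2²)*10)*(-43) - 67272 = ((-2 + 4)*10)*(-43) - 67272 = (2*10)*(-43) - 67272 = 20*(-43) - 67272 = -860 - 67272 = -68132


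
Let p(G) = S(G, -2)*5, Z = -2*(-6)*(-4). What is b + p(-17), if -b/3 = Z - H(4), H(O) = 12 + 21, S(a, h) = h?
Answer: 233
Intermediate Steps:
Z = -48 (Z = 12*(-4) = -48)
H(O) = 33
p(G) = -10 (p(G) = -2*5 = -10)
b = 243 (b = -3*(-48 - 1*33) = -3*(-48 - 33) = -3*(-81) = 243)
b + p(-17) = 243 - 10 = 233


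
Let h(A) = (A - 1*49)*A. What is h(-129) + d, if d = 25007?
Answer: 47969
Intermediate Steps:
h(A) = A*(-49 + A) (h(A) = (A - 49)*A = (-49 + A)*A = A*(-49 + A))
h(-129) + d = -129*(-49 - 129) + 25007 = -129*(-178) + 25007 = 22962 + 25007 = 47969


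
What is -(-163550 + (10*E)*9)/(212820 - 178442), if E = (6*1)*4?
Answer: 80695/17189 ≈ 4.6946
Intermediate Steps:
E = 24 (E = 6*4 = 24)
-(-163550 + (10*E)*9)/(212820 - 178442) = -(-163550 + (10*24)*9)/(212820 - 178442) = -(-163550 + 240*9)/34378 = -(-163550 + 2160)/34378 = -(-161390)/34378 = -1*(-80695/17189) = 80695/17189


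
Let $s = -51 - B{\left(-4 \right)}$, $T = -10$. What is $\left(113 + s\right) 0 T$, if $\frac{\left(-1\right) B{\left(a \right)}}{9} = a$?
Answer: $0$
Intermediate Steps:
$B{\left(a \right)} = - 9 a$
$s = -87$ ($s = -51 - \left(-9\right) \left(-4\right) = -51 - 36 = -87$)
$\left(113 + s\right) 0 T = \left(113 - 87\right) 0 \left(-10\right) = 26 \cdot 0 = 0$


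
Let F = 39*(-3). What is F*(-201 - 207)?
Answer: 47736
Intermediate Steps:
F = -117
F*(-201 - 207) = -117*(-201 - 207) = -117*(-408) = 47736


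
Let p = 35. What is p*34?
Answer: 1190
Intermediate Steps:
p*34 = 35*34 = 1190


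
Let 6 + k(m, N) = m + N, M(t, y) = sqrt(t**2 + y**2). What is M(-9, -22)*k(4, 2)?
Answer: 0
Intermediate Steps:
k(m, N) = -6 + N + m (k(m, N) = -6 + (m + N) = -6 + (N + m) = -6 + N + m)
M(-9, -22)*k(4, 2) = sqrt((-9)**2 + (-22)**2)*(-6 + 2 + 4) = sqrt(81 + 484)*0 = sqrt(565)*0 = 0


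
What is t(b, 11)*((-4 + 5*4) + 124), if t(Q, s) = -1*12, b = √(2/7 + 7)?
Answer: -1680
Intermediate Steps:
b = √357/7 (b = √(2*(⅐) + 7) = √(2/7 + 7) = √(51/7) = √357/7 ≈ 2.6992)
t(Q, s) = -12
t(b, 11)*((-4 + 5*4) + 124) = -12*((-4 + 5*4) + 124) = -12*((-4 + 20) + 124) = -12*(16 + 124) = -12*140 = -1680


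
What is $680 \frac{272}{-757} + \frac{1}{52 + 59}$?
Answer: $- \frac{20529803}{84027} \approx -244.32$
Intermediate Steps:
$680 \frac{272}{-757} + \frac{1}{52 + 59} = 680 \cdot 272 \left(- \frac{1}{757}\right) + \frac{1}{111} = 680 \left(- \frac{272}{757}\right) + \frac{1}{111} = - \frac{184960}{757} + \frac{1}{111} = - \frac{20529803}{84027}$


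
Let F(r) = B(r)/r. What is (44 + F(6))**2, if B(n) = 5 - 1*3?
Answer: 17689/9 ≈ 1965.4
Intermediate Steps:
B(n) = 2 (B(n) = 5 - 3 = 2)
F(r) = 2/r
(44 + F(6))**2 = (44 + 2/6)**2 = (44 + 2*(1/6))**2 = (44 + 1/3)**2 = (133/3)**2 = 17689/9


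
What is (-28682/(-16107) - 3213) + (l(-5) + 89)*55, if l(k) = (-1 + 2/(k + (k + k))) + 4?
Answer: 9886731/5369 ≈ 1841.4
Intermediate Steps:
l(k) = 3 + 2/(3*k) (l(k) = (-1 + 2/(k + 2*k)) + 4 = (-1 + 2/((3*k))) + 4 = (-1 + 2*(1/(3*k))) + 4 = (-1 + 2/(3*k)) + 4 = 3 + 2/(3*k))
(-28682/(-16107) - 3213) + (l(-5) + 89)*55 = (-28682/(-16107) - 3213) + ((3 + (2/3)/(-5)) + 89)*55 = (-28682*(-1/16107) - 3213) + ((3 + (2/3)*(-1/5)) + 89)*55 = (28682/16107 - 3213) + ((3 - 2/15) + 89)*55 = -51723109/16107 + (43/15 + 89)*55 = -51723109/16107 + (1378/15)*55 = -51723109/16107 + 15158/3 = 9886731/5369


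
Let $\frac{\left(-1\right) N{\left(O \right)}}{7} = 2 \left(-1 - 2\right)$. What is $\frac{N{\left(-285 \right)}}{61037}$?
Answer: $\frac{42}{61037} \approx 0.00068811$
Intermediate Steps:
$N{\left(O \right)} = 42$ ($N{\left(O \right)} = - 7 \cdot 2 \left(-1 - 2\right) = - 7 \cdot 2 \left(-3\right) = \left(-7\right) \left(-6\right) = 42$)
$\frac{N{\left(-285 \right)}}{61037} = \frac{42}{61037}$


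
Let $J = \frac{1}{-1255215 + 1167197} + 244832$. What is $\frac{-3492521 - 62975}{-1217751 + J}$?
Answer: $\frac{312947646928}{85634384543} \approx 3.6545$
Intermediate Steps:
$J = \frac{21549622975}{88018}$ ($J = \frac{1}{-88018} + 244832 = - \frac{1}{88018} + 244832 = \frac{21549622975}{88018} \approx 2.4483 \cdot 10^{5}$)
$\frac{-3492521 - 62975}{-1217751 + J} = \frac{-3492521 - 62975}{-1217751 + \frac{21549622975}{88018}} = - \frac{3555496}{- \frac{85634384543}{88018}} = \left(-3555496\right) \left(- \frac{88018}{85634384543}\right) = \frac{312947646928}{85634384543}$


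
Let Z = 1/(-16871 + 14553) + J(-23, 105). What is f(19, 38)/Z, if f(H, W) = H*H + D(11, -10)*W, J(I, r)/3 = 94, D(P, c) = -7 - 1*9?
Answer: -572546/653675 ≈ -0.87589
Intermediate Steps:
D(P, c) = -16 (D(P, c) = -7 - 9 = -16)
J(I, r) = 282 (J(I, r) = 3*94 = 282)
f(H, W) = H² - 16*W (f(H, W) = H*H - 16*W = H² - 16*W)
Z = 653675/2318 (Z = 1/(-16871 + 14553) + 282 = 1/(-2318) + 282 = -1/2318 + 282 = 653675/2318 ≈ 282.00)
f(19, 38)/Z = (19² - 16*38)/(653675/2318) = (361 - 608)*(2318/653675) = -247*2318/653675 = -572546/653675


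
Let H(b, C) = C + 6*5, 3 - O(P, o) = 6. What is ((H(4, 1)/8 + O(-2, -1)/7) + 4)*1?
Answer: 417/56 ≈ 7.4464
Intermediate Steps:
O(P, o) = -3 (O(P, o) = 3 - 1*6 = 3 - 6 = -3)
H(b, C) = 30 + C (H(b, C) = C + 30 = 30 + C)
((H(4, 1)/8 + O(-2, -1)/7) + 4)*1 = (((30 + 1)/8 - 3/7) + 4)*1 = ((31*(1/8) - 3*1/7) + 4)*1 = ((31/8 - 3/7) + 4)*1 = (193/56 + 4)*1 = (417/56)*1 = 417/56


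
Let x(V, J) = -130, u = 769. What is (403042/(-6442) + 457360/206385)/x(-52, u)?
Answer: 1604710201/3456783642 ≈ 0.46422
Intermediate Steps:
(403042/(-6442) + 457360/206385)/x(-52, u) = (403042/(-6442) + 457360/206385)/(-130) = (403042*(-1/6442) + 457360*(1/206385))*(-1/130) = (-201521/3221 + 91472/41277)*(-1/130) = -8023551005/132953217*(-1/130) = 1604710201/3456783642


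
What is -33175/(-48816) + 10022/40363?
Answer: 1828276477/1970360208 ≈ 0.92789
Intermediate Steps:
-33175/(-48816) + 10022/40363 = -33175*(-1/48816) + 10022*(1/40363) = 33175/48816 + 10022/40363 = 1828276477/1970360208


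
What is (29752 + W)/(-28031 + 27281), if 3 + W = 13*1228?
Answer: -45713/750 ≈ -60.951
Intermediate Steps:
W = 15961 (W = -3 + 13*1228 = -3 + 15964 = 15961)
(29752 + W)/(-28031 + 27281) = (29752 + 15961)/(-28031 + 27281) = 45713/(-750) = 45713*(-1/750) = -45713/750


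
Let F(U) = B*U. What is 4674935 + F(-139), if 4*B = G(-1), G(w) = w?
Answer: 18699879/4 ≈ 4.6750e+6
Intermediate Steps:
B = -1/4 (B = (1/4)*(-1) = -1/4 ≈ -0.25000)
F(U) = -U/4
4674935 + F(-139) = 4674935 - 1/4*(-139) = 4674935 + 139/4 = 18699879/4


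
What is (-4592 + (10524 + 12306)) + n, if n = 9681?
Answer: 27919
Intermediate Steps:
(-4592 + (10524 + 12306)) + n = (-4592 + (10524 + 12306)) + 9681 = (-4592 + 22830) + 9681 = 18238 + 9681 = 27919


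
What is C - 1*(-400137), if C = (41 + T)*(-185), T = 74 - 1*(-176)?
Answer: 346302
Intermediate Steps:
T = 250 (T = 74 + 176 = 250)
C = -53835 (C = (41 + 250)*(-185) = 291*(-185) = -53835)
C - 1*(-400137) = -53835 - 1*(-400137) = -53835 + 400137 = 346302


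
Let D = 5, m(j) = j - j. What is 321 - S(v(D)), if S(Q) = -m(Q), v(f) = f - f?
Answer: 321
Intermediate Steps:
m(j) = 0
v(f) = 0
S(Q) = 0 (S(Q) = -1*0 = 0)
321 - S(v(D)) = 321 - 1*0 = 321 + 0 = 321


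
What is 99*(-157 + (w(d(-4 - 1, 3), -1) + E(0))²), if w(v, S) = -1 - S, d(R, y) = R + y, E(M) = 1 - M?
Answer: -15444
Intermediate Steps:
99*(-157 + (w(d(-4 - 1, 3), -1) + E(0))²) = 99*(-157 + ((-1 - 1*(-1)) + (1 - 1*0))²) = 99*(-157 + ((-1 + 1) + (1 + 0))²) = 99*(-157 + (0 + 1)²) = 99*(-157 + 1²) = 99*(-157 + 1) = 99*(-156) = -15444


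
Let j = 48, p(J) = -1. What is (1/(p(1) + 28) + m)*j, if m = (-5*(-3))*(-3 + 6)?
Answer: 19456/9 ≈ 2161.8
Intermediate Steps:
m = 45 (m = 15*3 = 45)
(1/(p(1) + 28) + m)*j = (1/(-1 + 28) + 45)*48 = (1/27 + 45)*48 = (1216/27)*48 = 19456/9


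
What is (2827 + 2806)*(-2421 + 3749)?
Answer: 7480624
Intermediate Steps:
(2827 + 2806)*(-2421 + 3749) = 5633*1328 = 7480624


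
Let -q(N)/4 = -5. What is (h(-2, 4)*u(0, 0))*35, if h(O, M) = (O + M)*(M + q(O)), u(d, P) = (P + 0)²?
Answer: 0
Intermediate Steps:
q(N) = 20 (q(N) = -4*(-5) = 20)
u(d, P) = P²
h(O, M) = (20 + M)*(M + O) (h(O, M) = (O + M)*(M + 20) = (M + O)*(20 + M) = (20 + M)*(M + O))
(h(-2, 4)*u(0, 0))*35 = ((4² + 20*4 + 20*(-2) + 4*(-2))*0²)*35 = ((16 + 80 - 40 - 8)*0)*35 = (48*0)*35 = 0*35 = 0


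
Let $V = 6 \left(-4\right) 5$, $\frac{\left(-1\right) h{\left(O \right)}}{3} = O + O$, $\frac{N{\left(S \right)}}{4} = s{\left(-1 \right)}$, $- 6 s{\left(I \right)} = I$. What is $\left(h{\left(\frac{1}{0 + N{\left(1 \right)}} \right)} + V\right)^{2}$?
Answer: $16641$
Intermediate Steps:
$s{\left(I \right)} = - \frac{I}{6}$
$N{\left(S \right)} = \frac{2}{3}$ ($N{\left(S \right)} = 4 \left(\left(- \frac{1}{6}\right) \left(-1\right)\right) = 4 \cdot \frac{1}{6} = \frac{2}{3}$)
$h{\left(O \right)} = - 6 O$ ($h{\left(O \right)} = - 3 \left(O + O\right) = - 3 \cdot 2 O = - 6 O$)
$V = -120$ ($V = \left(-24\right) 5 = -120$)
$\left(h{\left(\frac{1}{0 + N{\left(1 \right)}} \right)} + V\right)^{2} = \left(- \frac{6}{0 + \frac{2}{3}} - 120\right)^{2} = \left(- \frac{6}{\frac{2}{3}} - 120\right)^{2} = \left(\left(-6\right) \frac{3}{2} - 120\right)^{2} = \left(-9 - 120\right)^{2} = \left(-129\right)^{2} = 16641$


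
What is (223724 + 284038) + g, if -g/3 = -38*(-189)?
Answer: 486216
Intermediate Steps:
g = -21546 (g = -(-114)*(-189) = -3*7182 = -21546)
(223724 + 284038) + g = (223724 + 284038) - 21546 = 507762 - 21546 = 486216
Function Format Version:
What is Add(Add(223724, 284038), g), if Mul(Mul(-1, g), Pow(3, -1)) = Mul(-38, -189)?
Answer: 486216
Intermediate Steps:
g = -21546 (g = Mul(-3, Mul(-38, -189)) = Mul(-3, 7182) = -21546)
Add(Add(223724, 284038), g) = Add(Add(223724, 284038), -21546) = Add(507762, -21546) = 486216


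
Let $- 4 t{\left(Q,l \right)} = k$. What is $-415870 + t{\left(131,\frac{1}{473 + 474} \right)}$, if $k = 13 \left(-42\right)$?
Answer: $- \frac{831467}{2} \approx -4.1573 \cdot 10^{5}$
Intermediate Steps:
$k = -546$
$t{\left(Q,l \right)} = \frac{273}{2}$ ($t{\left(Q,l \right)} = \left(- \frac{1}{4}\right) \left(-546\right) = \frac{273}{2}$)
$-415870 + t{\left(131,\frac{1}{473 + 474} \right)} = -415870 + \frac{273}{2} = - \frac{831467}{2}$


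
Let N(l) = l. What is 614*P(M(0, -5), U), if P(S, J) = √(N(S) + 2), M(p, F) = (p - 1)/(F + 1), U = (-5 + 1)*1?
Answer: 921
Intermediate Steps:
U = -4 (U = -4*1 = -4)
M(p, F) = (-1 + p)/(1 + F)
P(S, J) = √(2 + S) (P(S, J) = √(S + 2) = √(2 + S))
614*P(M(0, -5), U) = 614*√(2 + (-1 + 0)/(1 - 5)) = 614*√(2 - 1/(-4)) = 614*√(2 - ¼*(-1)) = 614*√(2 + ¼) = 614*√(9/4) = 614*(3/2) = 921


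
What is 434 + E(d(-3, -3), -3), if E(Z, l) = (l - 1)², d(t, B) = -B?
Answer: 450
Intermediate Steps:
E(Z, l) = (-1 + l)²
434 + E(d(-3, -3), -3) = 434 + (-1 - 3)² = 434 + (-4)² = 434 + 16 = 450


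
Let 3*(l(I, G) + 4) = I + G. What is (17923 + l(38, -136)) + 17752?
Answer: 106915/3 ≈ 35638.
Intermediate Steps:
l(I, G) = -4 + G/3 + I/3 (l(I, G) = -4 + (I + G)/3 = -4 + (G + I)/3 = -4 + (G/3 + I/3) = -4 + G/3 + I/3)
(17923 + l(38, -136)) + 17752 = (17923 + (-4 + (⅓)*(-136) + (⅓)*38)) + 17752 = (17923 + (-4 - 136/3 + 38/3)) + 17752 = (17923 - 110/3) + 17752 = 53659/3 + 17752 = 106915/3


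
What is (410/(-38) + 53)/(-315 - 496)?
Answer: -802/15409 ≈ -0.052047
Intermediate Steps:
(410/(-38) + 53)/(-315 - 496) = (410*(-1/38) + 53)/(-811) = (-205/19 + 53)*(-1/811) = (802/19)*(-1/811) = -802/15409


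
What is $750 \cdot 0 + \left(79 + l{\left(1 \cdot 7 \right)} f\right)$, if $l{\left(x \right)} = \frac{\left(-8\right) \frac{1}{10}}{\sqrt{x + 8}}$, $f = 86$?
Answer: $79 - \frac{344 \sqrt{15}}{75} \approx 61.236$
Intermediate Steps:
$l{\left(x \right)} = - \frac{4}{5 \sqrt{8 + x}}$ ($l{\left(x \right)} = \frac{\left(-8\right) \frac{1}{10}}{\sqrt{8 + x}} = - \frac{4}{5 \sqrt{8 + x}}$)
$750 \cdot 0 + \left(79 + l{\left(1 \cdot 7 \right)} f\right) = 750 \cdot 0 + \left(79 + - \frac{4}{5 \sqrt{8 + 1 \cdot 7}} \cdot 86\right) = 0 + \left(79 + - \frac{4}{5 \sqrt{8 + 7}} \cdot 86\right) = 0 + \left(79 + - \frac{4}{5 \sqrt{15}} \cdot 86\right) = 0 + \left(79 + - \frac{4 \frac{\sqrt{15}}{15}}{5} \cdot 86\right) = 0 + \left(79 + - \frac{4 \sqrt{15}}{75} \cdot 86\right) = 0 + \left(79 - \frac{344 \sqrt{15}}{75}\right) = 79 - \frac{344 \sqrt{15}}{75}$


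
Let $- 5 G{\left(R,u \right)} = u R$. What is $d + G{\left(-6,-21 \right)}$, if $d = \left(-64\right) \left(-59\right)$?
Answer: $\frac{18754}{5} \approx 3750.8$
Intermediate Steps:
$G{\left(R,u \right)} = - \frac{R u}{5}$ ($G{\left(R,u \right)} = - \frac{u R}{5} = - \frac{R u}{5}$)
$d = 3776$
$d + G{\left(-6,-21 \right)} = 3776 - \left(- \frac{6}{5}\right) \left(-21\right) = 3776 - \frac{126}{5} = \frac{18754}{5}$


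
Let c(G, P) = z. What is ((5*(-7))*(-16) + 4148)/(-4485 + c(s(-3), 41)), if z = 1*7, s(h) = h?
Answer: -2354/2239 ≈ -1.0514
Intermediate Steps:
z = 7
c(G, P) = 7
((5*(-7))*(-16) + 4148)/(-4485 + c(s(-3), 41)) = ((5*(-7))*(-16) + 4148)/(-4485 + 7) = (-35*(-16) + 4148)/(-4478) = (560 + 4148)*(-1/4478) = 4708*(-1/4478) = -2354/2239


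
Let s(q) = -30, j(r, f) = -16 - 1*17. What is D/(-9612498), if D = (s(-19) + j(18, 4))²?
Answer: -189/457738 ≈ -0.00041290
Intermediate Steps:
j(r, f) = -33 (j(r, f) = -16 - 17 = -33)
D = 3969 (D = (-30 - 33)² = (-63)² = 3969)
D/(-9612498) = 3969/(-9612498) = 3969*(-1/9612498) = -189/457738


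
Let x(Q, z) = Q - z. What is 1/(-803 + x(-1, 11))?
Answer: -1/815 ≈ -0.0012270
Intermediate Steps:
1/(-803 + x(-1, 11)) = 1/(-803 + (-1 - 1*11)) = 1/(-803 + (-1 - 11)) = 1/(-803 - 12) = 1/(-815) = -1/815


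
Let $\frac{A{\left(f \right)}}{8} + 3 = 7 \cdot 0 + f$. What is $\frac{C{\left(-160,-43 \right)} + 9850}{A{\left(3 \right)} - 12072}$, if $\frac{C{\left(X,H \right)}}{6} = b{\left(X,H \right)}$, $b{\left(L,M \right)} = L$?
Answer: $- \frac{4445}{6036} \approx -0.73641$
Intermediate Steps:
$C{\left(X,H \right)} = 6 X$
$A{\left(f \right)} = -24 + 8 f$ ($A{\left(f \right)} = -24 + 8 \left(7 \cdot 0 + f\right) = -24 + 8 \left(0 + f\right) = -24 + 8 f$)
$\frac{C{\left(-160,-43 \right)} + 9850}{A{\left(3 \right)} - 12072} = \frac{6 \left(-160\right) + 9850}{\left(-24 + 8 \cdot 3\right) - 12072} = \frac{-960 + 9850}{\left(-24 + 24\right) - 12072} = \frac{8890}{0 - 12072} = \frac{8890}{-12072} = 8890 \left(- \frac{1}{12072}\right) = - \frac{4445}{6036}$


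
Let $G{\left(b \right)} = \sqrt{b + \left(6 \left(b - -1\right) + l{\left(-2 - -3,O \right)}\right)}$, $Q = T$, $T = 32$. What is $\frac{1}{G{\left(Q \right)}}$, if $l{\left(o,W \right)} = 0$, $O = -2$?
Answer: $\frac{\sqrt{230}}{230} \approx 0.065938$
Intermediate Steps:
$Q = 32$
$G{\left(b \right)} = \sqrt{6 + 7 b}$ ($G{\left(b \right)} = \sqrt{b + \left(6 \left(b - -1\right) + 0\right)} = \sqrt{b + \left(6 \left(b + 1\right) + 0\right)} = \sqrt{b + \left(6 \left(1 + b\right) + 0\right)} = \sqrt{b + \left(\left(6 + 6 b\right) + 0\right)} = \sqrt{b + \left(6 + 6 b\right)} = \sqrt{6 + 7 b}$)
$\frac{1}{G{\left(Q \right)}} = \frac{1}{\sqrt{6 + 7 \cdot 32}} = \frac{1}{\sqrt{6 + 224}} = \frac{1}{\sqrt{230}} = \frac{\sqrt{230}}{230}$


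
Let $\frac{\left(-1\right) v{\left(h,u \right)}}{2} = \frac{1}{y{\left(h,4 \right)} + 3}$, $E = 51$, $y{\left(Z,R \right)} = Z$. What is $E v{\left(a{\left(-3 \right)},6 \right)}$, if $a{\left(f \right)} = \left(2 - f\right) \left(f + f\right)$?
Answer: $\frac{34}{9} \approx 3.7778$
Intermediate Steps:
$a{\left(f \right)} = 2 f \left(2 - f\right)$ ($a{\left(f \right)} = \left(2 - f\right) 2 f = 2 f \left(2 - f\right)$)
$v{\left(h,u \right)} = - \frac{2}{3 + h}$ ($v{\left(h,u \right)} = - \frac{2}{h + 3} = - \frac{2}{3 + h}$)
$E v{\left(a{\left(-3 \right)},6 \right)} = 51 \left(- \frac{2}{3 + 2 \left(-3\right) \left(2 - -3\right)}\right) = 51 \left(- \frac{2}{3 + 2 \left(-3\right) \left(2 + 3\right)}\right) = 51 \left(- \frac{2}{3 + 2 \left(-3\right) 5}\right) = 51 \left(- \frac{2}{3 - 30}\right) = 51 \left(- \frac{2}{-27}\right) = 51 \left(\left(-2\right) \left(- \frac{1}{27}\right)\right) = 51 \cdot \frac{2}{27} = \frac{34}{9}$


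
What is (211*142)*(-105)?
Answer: -3146010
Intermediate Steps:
(211*142)*(-105) = 29962*(-105) = -3146010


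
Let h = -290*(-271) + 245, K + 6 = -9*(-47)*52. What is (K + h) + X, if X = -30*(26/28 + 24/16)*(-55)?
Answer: 733825/7 ≈ 1.0483e+5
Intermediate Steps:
K = 21990 (K = -6 - 9*(-47)*52 = -6 + 423*52 = -6 + 21996 = 21990)
h = 78835 (h = 78590 + 245 = 78835)
X = 28050/7 (X = -30*(26*(1/28) + 24*(1/16))*(-55) = -30*(13/14 + 3/2)*(-55) = -30*17/7*(-55) = -510/7*(-55) = 28050/7 ≈ 4007.1)
(K + h) + X = (21990 + 78835) + 28050/7 = 100825 + 28050/7 = 733825/7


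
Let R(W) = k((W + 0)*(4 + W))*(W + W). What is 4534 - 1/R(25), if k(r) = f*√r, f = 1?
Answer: 4534 - √29/7250 ≈ 4534.0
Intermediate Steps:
k(r) = √r (k(r) = 1*√r = √r)
R(W) = 2*W*√(W*(4 + W)) (R(W) = √((W + 0)*(4 + W))*(W + W) = √(W*(4 + W))*(2*W) = 2*W*√(W*(4 + W)))
4534 - 1/R(25) = 4534 - 1/(2*25*√(25*(4 + 25))) = 4534 - 1/(2*25*√(25*29)) = 4534 - 1/(2*25*√725) = 4534 - 1/(2*25*(5*√29)) = 4534 - 1/(250*√29) = 4534 - √29/7250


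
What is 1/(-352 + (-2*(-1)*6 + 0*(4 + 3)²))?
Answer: -1/340 ≈ -0.0029412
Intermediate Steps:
1/(-352 + (-2*(-1)*6 + 0*(4 + 3)²)) = 1/(-352 + (2*6 + 0*7²)) = 1/(-352 + (12 + 0*49)) = 1/(-352 + (12 + 0)) = 1/(-352 + 12) = 1/(-340) = -1/340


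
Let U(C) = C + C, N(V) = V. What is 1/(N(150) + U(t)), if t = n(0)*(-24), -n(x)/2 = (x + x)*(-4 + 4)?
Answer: 1/150 ≈ 0.0066667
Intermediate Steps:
n(x) = 0 (n(x) = -2*(x + x)*(-4 + 4) = -2*2*x*0 = -2*0 = 0)
t = 0 (t = 0*(-24) = 0)
U(C) = 2*C
1/(N(150) + U(t)) = 1/(150 + 2*0) = 1/(150 + 0) = 1/150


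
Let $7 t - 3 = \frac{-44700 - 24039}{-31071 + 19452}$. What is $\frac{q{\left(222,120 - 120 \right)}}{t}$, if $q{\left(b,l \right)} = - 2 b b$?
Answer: $- \frac{668069262}{8633} \approx -77386.0$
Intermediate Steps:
$q{\left(b,l \right)} = - 2 b^{2}$
$t = \frac{34532}{27111}$ ($t = \frac{3}{7} + \frac{\left(-44700 - 24039\right) \frac{1}{-31071 + 19452}}{7} = \frac{3}{7} + \frac{\left(-68739\right) \frac{1}{-11619}}{7} = \frac{3}{7} + \frac{\left(-68739\right) \left(- \frac{1}{11619}\right)}{7} = \frac{3}{7} + \frac{1}{7} \cdot \frac{22913}{3873} = \frac{3}{7} + \frac{22913}{27111} = \frac{34532}{27111} \approx 1.2737$)
$\frac{q{\left(222,120 - 120 \right)}}{t} = \frac{\left(-2\right) 222^{2}}{\frac{34532}{27111}} = \left(-2\right) 49284 \cdot \frac{27111}{34532} = \left(-98568\right) \frac{27111}{34532} = - \frac{668069262}{8633}$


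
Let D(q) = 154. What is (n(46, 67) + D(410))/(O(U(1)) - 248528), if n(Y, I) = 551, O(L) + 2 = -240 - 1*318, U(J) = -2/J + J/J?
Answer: -705/249088 ≈ -0.0028303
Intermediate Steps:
U(J) = 1 - 2/J (U(J) = -2/J + 1 = 1 - 2/J)
O(L) = -560 (O(L) = -2 + (-240 - 1*318) = -2 + (-240 - 318) = -2 - 558 = -560)
(n(46, 67) + D(410))/(O(U(1)) - 248528) = (551 + 154)/(-560 - 248528) = 705/(-249088) = 705*(-1/249088) = -705/249088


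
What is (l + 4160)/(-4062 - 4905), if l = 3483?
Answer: -7643/8967 ≈ -0.85235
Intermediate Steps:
(l + 4160)/(-4062 - 4905) = (3483 + 4160)/(-4062 - 4905) = 7643/(-8967) = 7643*(-1/8967) = -7643/8967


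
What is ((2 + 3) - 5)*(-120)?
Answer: 0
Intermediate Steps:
((2 + 3) - 5)*(-120) = (5 - 5)*(-120) = 0*(-120) = 0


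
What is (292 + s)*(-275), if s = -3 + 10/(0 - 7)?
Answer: -553575/7 ≈ -79082.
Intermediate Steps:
s = -31/7 (s = -3 + 10/(-7) = -3 - 1/7*10 = -3 - 10/7 = -31/7 ≈ -4.4286)
(292 + s)*(-275) = (292 - 31/7)*(-275) = (2013/7)*(-275) = -553575/7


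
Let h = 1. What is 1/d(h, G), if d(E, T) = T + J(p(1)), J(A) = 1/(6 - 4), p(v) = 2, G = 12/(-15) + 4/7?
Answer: 70/19 ≈ 3.6842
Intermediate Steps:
G = -8/35 (G = 12*(-1/15) + 4*(⅐) = -⅘ + 4/7 = -8/35 ≈ -0.22857)
J(A) = ½ (J(A) = 1/2 = ½)
d(E, T) = ½ + T (d(E, T) = T + ½ = ½ + T)
1/d(h, G) = 1/(½ - 8/35) = 1/(19/70) = 70/19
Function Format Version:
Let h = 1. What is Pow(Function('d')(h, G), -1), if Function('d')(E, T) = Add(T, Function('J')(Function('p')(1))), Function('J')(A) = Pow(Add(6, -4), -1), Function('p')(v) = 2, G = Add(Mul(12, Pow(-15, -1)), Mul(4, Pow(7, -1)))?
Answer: Rational(70, 19) ≈ 3.6842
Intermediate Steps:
G = Rational(-8, 35) (G = Add(Mul(12, Rational(-1, 15)), Mul(4, Rational(1, 7))) = Add(Rational(-4, 5), Rational(4, 7)) = Rational(-8, 35) ≈ -0.22857)
Function('J')(A) = Rational(1, 2) (Function('J')(A) = Pow(2, -1) = Rational(1, 2))
Function('d')(E, T) = Add(Rational(1, 2), T) (Function('d')(E, T) = Add(T, Rational(1, 2)) = Add(Rational(1, 2), T))
Pow(Function('d')(h, G), -1) = Pow(Add(Rational(1, 2), Rational(-8, 35)), -1) = Pow(Rational(19, 70), -1) = Rational(70, 19)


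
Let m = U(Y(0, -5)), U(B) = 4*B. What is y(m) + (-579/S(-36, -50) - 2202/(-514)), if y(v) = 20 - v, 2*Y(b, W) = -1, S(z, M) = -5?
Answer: 182578/1285 ≈ 142.08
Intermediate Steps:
Y(b, W) = -½ (Y(b, W) = (½)*(-1) = -½)
m = -2 (m = 4*(-½) = -2)
y(m) + (-579/S(-36, -50) - 2202/(-514)) = (20 - 1*(-2)) + (-579/(-5) - 2202/(-514)) = (20 + 2) + (-579*(-⅕) - 2202*(-1/514)) = 22 + (579/5 + 1101/257) = 22 + 154308/1285 = 182578/1285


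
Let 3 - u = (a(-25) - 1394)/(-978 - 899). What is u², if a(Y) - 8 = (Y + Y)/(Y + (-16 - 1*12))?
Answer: 50640751225/9896469361 ≈ 5.1171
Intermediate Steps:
a(Y) = 8 + 2*Y/(-28 + Y) (a(Y) = 8 + (Y + Y)/(Y + (-16 - 1*12)) = 8 + (2*Y)/(Y + (-16 - 12)) = 8 + (2*Y)/(Y - 28) = 8 + (2*Y)/(-28 + Y) = 8 + 2*Y/(-28 + Y))
u = 225035/99481 (u = 3 - (2*(-112 + 5*(-25))/(-28 - 25) - 1394)/(-978 - 899) = 3 - (2*(-112 - 125)/(-53) - 1394)/(-1877) = 3 - (2*(-1/53)*(-237) - 1394)*(-1)/1877 = 3 - (474/53 - 1394)*(-1)/1877 = 3 - (-73408)*(-1)/(53*1877) = 3 - 1*73408/99481 = 3 - 73408/99481 = 225035/99481 ≈ 2.2621)
u² = (225035/99481)² = 50640751225/9896469361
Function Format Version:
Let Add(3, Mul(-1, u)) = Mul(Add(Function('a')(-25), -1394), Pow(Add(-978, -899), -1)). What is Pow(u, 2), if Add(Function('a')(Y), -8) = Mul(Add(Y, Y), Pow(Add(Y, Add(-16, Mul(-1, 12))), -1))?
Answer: Rational(50640751225, 9896469361) ≈ 5.1171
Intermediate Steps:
Function('a')(Y) = Add(8, Mul(2, Y, Pow(Add(-28, Y), -1))) (Function('a')(Y) = Add(8, Mul(Add(Y, Y), Pow(Add(Y, Add(-16, Mul(-1, 12))), -1))) = Add(8, Mul(Mul(2, Y), Pow(Add(Y, Add(-16, -12)), -1))) = Add(8, Mul(Mul(2, Y), Pow(Add(Y, -28), -1))) = Add(8, Mul(Mul(2, Y), Pow(Add(-28, Y), -1))) = Add(8, Mul(2, Y, Pow(Add(-28, Y), -1))))
u = Rational(225035, 99481) (u = Add(3, Mul(-1, Mul(Add(Mul(2, Pow(Add(-28, -25), -1), Add(-112, Mul(5, -25))), -1394), Pow(Add(-978, -899), -1)))) = Add(3, Mul(-1, Mul(Add(Mul(2, Pow(-53, -1), Add(-112, -125)), -1394), Pow(-1877, -1)))) = Add(3, Mul(-1, Mul(Add(Mul(2, Rational(-1, 53), -237), -1394), Rational(-1, 1877)))) = Add(3, Mul(-1, Mul(Add(Rational(474, 53), -1394), Rational(-1, 1877)))) = Add(3, Mul(-1, Mul(Rational(-73408, 53), Rational(-1, 1877)))) = Add(3, Mul(-1, Rational(73408, 99481))) = Add(3, Rational(-73408, 99481)) = Rational(225035, 99481) ≈ 2.2621)
Pow(u, 2) = Pow(Rational(225035, 99481), 2) = Rational(50640751225, 9896469361)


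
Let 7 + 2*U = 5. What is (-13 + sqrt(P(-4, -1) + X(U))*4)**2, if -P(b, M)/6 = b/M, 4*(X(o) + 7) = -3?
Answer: (13 - 2*I*sqrt(127))**2 ≈ -339.0 - 586.01*I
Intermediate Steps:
U = -1 (U = -7/2 + (1/2)*5 = -7/2 + 5/2 = -1)
X(o) = -31/4 (X(o) = -7 + (1/4)*(-3) = -7 - 3/4 = -31/4)
P(b, M) = -6*b/M
(-13 + sqrt(P(-4, -1) + X(U))*4)**2 = (-13 + sqrt(-6*(-4)/(-1) - 31/4)*4)**2 = (-13 + sqrt(-6*(-4)*(-1) - 31/4)*4)**2 = (-13 + sqrt(-24 - 31/4)*4)**2 = (-13 + sqrt(-127/4)*4)**2 = (-13 + (I*sqrt(127)/2)*4)**2 = (-13 + 2*I*sqrt(127))**2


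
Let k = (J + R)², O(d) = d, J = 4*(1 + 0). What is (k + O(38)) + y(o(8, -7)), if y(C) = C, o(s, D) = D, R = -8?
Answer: 47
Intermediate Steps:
J = 4 (J = 4*1 = 4)
k = 16 (k = (4 - 8)² = (-4)² = 16)
(k + O(38)) + y(o(8, -7)) = (16 + 38) - 7 = 54 - 7 = 47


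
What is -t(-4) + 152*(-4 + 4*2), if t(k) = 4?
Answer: 604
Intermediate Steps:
-t(-4) + 152*(-4 + 4*2) = -1*4 + 152*(-4 + 4*2) = -4 + 152*(-4 + 8) = -4 + 152*4 = -4 + 608 = 604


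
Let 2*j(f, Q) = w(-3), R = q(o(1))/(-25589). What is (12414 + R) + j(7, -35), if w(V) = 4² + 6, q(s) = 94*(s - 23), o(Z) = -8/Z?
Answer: 317946239/25589 ≈ 12425.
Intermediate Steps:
q(s) = -2162 + 94*s (q(s) = 94*(-23 + s) = -2162 + 94*s)
R = 2914/25589 (R = (-2162 + 94*(-8/1))/(-25589) = (-2162 + 94*(-8*1))*(-1/25589) = (-2162 + 94*(-8))*(-1/25589) = (-2162 - 752)*(-1/25589) = -2914*(-1/25589) = 2914/25589 ≈ 0.11388)
w(V) = 22 (w(V) = 16 + 6 = 22)
j(f, Q) = 11 (j(f, Q) = (½)*22 = 11)
(12414 + R) + j(7, -35) = (12414 + 2914/25589) + 11 = 317664760/25589 + 11 = 317946239/25589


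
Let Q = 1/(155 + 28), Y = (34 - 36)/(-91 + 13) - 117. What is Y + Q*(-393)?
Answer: -283391/2379 ≈ -119.12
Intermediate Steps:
Y = -4562/39 (Y = -2/(-78) - 117 = -2*(-1/78) - 117 = 1/39 - 117 = -4562/39 ≈ -116.97)
Q = 1/183 ≈ 0.0054645
Y + Q*(-393) = -4562/39 + (1/183)*(-393) = -4562/39 - 131/61 = -283391/2379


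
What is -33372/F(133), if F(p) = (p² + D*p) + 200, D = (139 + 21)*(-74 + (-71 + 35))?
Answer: 33372/2322911 ≈ 0.014366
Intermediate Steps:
D = -17600 (D = 160*(-74 - 36) = 160*(-110) = -17600)
F(p) = 200 + p² - 17600*p (F(p) = (p² - 17600*p) + 200 = 200 + p² - 17600*p)
-33372/F(133) = -33372/(200 + 133² - 17600*133) = -33372/(200 + 17689 - 2340800) = -33372/(-2322911) = -33372*(-1/2322911) = 33372/2322911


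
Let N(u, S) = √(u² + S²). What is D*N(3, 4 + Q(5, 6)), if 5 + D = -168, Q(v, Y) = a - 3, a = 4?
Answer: -173*√34 ≈ -1008.8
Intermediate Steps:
Q(v, Y) = 1 (Q(v, Y) = 4 - 3 = 1)
N(u, S) = √(S² + u²)
D = -173 (D = -5 - 168 = -173)
D*N(3, 4 + Q(5, 6)) = -173*√((4 + 1)² + 3²) = -173*√(5² + 9) = -173*√(25 + 9) = -173*√34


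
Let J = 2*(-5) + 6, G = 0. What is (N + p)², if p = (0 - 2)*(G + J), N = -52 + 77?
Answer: 1089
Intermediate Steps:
J = -4 (J = -10 + 6 = -4)
N = 25
p = 8 (p = (0 - 2)*(0 - 4) = -2*(-4) = 8)
(N + p)² = (25 + 8)² = 33² = 1089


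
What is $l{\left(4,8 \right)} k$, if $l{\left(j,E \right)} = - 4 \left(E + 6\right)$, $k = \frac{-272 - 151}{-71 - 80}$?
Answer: $- \frac{23688}{151} \approx -156.87$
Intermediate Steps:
$k = \frac{423}{151}$ ($k = - \frac{423}{-151} = \left(-423\right) \left(- \frac{1}{151}\right) = \frac{423}{151} \approx 2.8013$)
$l{\left(j,E \right)} = -24 - 4 E$ ($l{\left(j,E \right)} = - 4 \left(6 + E\right) = -24 - 4 E$)
$l{\left(4,8 \right)} k = \left(-24 - 32\right) \frac{423}{151} = \left(-56\right) \frac{423}{151} = - \frac{23688}{151}$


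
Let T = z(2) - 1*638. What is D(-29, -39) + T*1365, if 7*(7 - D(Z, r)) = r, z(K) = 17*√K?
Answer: -6096002/7 + 23205*√2 ≈ -8.3804e+5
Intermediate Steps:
D(Z, r) = 7 - r/7
T = -638 + 17*√2 (T = 17*√2 - 1*638 = 17*√2 - 638 = -638 + 17*√2 ≈ -613.96)
D(-29, -39) + T*1365 = (7 - ⅐*(-39)) + (-638 + 17*√2)*1365 = (7 + 39/7) + (-870870 + 23205*√2) = 88/7 + (-870870 + 23205*√2) = -6096002/7 + 23205*√2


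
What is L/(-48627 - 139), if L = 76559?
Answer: -76559/48766 ≈ -1.5699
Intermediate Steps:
L/(-48627 - 139) = 76559/(-48627 - 139) = 76559/(-48766) = 76559*(-1/48766) = -76559/48766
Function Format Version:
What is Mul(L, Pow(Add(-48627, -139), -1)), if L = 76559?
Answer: Rational(-76559, 48766) ≈ -1.5699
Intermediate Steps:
Mul(L, Pow(Add(-48627, -139), -1)) = Mul(76559, Pow(Add(-48627, -139), -1)) = Mul(76559, Pow(-48766, -1)) = Mul(76559, Rational(-1, 48766)) = Rational(-76559, 48766)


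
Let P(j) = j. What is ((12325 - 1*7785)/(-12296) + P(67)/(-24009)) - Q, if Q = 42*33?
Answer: -1930553533/1392522 ≈ -1386.4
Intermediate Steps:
Q = 1386
((12325 - 1*7785)/(-12296) + P(67)/(-24009)) - Q = ((12325 - 1*7785)/(-12296) + 67/(-24009)) - 1*1386 = ((12325 - 7785)*(-1/12296) + 67*(-1/24009)) - 1386 = (4540*(-1/12296) - 67/24009) - 1386 = (-1135/3074 - 67/24009) - 1386 = -518041/1392522 - 1386 = -1930553533/1392522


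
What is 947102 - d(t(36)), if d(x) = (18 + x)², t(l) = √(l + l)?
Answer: 946706 - 216*√2 ≈ 9.4640e+5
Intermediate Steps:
t(l) = √2*√l (t(l) = √(2*l) = √2*√l)
947102 - d(t(36)) = 947102 - (18 + √2*√36)² = 947102 - (18 + √2*6)² = 947102 - (18 + 6*√2)²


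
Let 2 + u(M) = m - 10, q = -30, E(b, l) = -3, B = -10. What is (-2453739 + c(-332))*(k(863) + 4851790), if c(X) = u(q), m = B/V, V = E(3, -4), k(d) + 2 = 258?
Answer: -35717089653178/3 ≈ -1.1906e+13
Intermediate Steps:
k(d) = 256 (k(d) = -2 + 258 = 256)
V = -3
m = 10/3 (m = -10/(-3) = -10*(-1/3) = 10/3 ≈ 3.3333)
u(M) = -26/3 (u(M) = -2 + (10/3 - 10) = -2 - 20/3 = -26/3)
c(X) = -26/3
(-2453739 + c(-332))*(k(863) + 4851790) = (-2453739 - 26/3)*(256 + 4851790) = -7361243/3*4852046 = -35717089653178/3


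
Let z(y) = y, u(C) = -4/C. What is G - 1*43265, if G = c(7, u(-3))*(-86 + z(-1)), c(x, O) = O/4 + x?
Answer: -43903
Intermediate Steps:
c(x, O) = x + O/4 (c(x, O) = O*(1/4) + x = O/4 + x = x + O/4)
G = -638 (G = (7 + (-4/(-3))/4)*(-86 - 1) = (7 + (-4*(-1/3))/4)*(-87) = (7 + (1/4)*(4/3))*(-87) = (7 + 1/3)*(-87) = (22/3)*(-87) = -638)
G - 1*43265 = -638 - 1*43265 = -638 - 43265 = -43903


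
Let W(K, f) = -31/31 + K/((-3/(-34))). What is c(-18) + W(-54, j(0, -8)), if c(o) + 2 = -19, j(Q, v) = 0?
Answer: -634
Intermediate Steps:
c(o) = -21 (c(o) = -2 - 19 = -21)
W(K, f) = -1 + 34*K/3 (W(K, f) = -31*1/31 + K/((-3*(-1/34))) = -1 + K/(3/34) = -1 + K*(34/3) = -1 + 34*K/3)
c(-18) + W(-54, j(0, -8)) = -21 + (-1 + (34/3)*(-54)) = -21 + (-1 - 612) = -21 - 613 = -634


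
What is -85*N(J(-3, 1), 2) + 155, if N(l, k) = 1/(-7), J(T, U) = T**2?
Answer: 1170/7 ≈ 167.14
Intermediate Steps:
N(l, k) = -1/7
-85*N(J(-3, 1), 2) + 155 = -85*(-1/7) + 155 = 85/7 + 155 = 1170/7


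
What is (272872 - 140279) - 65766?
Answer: 66827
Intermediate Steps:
(272872 - 140279) - 65766 = 132593 - 65766 = 66827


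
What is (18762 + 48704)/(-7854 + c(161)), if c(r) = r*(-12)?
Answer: -4819/699 ≈ -6.8941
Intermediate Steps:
c(r) = -12*r
(18762 + 48704)/(-7854 + c(161)) = (18762 + 48704)/(-7854 - 12*161) = 67466/(-7854 - 1932) = 67466/(-9786) = 67466*(-1/9786) = -4819/699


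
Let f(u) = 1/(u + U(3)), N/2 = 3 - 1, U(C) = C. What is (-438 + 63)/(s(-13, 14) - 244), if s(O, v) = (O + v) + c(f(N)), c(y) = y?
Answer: 105/68 ≈ 1.5441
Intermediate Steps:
N = 4 (N = 2*(3 - 1) = 2*2 = 4)
f(u) = 1/(3 + u) (f(u) = 1/(u + 3) = 1/(3 + u))
s(O, v) = ⅐ + O + v (s(O, v) = (O + v) + 1/(3 + 4) = (O + v) + 1/7 = (O + v) + ⅐ = ⅐ + O + v)
(-438 + 63)/(s(-13, 14) - 244) = (-438 + 63)/((⅐ - 13 + 14) - 244) = -375/(8/7 - 244) = -375/(-1700/7) = -375*(-7/1700) = 105/68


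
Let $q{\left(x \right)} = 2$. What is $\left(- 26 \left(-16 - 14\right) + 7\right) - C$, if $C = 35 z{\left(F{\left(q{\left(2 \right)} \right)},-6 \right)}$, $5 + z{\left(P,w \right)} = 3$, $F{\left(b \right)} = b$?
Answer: $857$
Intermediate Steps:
$z{\left(P,w \right)} = -2$ ($z{\left(P,w \right)} = -5 + 3 = -2$)
$C = -70$ ($C = 35 \left(-2\right) = -70$)
$\left(- 26 \left(-16 - 14\right) + 7\right) - C = \left(- 26 \left(-16 - 14\right) + 7\right) - -70 = \left(- 26 \left(-16 - 14\right) + 7\right) + 70 = \left(\left(-26\right) \left(-30\right) + 7\right) + 70 = \left(780 + 7\right) + 70 = 787 + 70 = 857$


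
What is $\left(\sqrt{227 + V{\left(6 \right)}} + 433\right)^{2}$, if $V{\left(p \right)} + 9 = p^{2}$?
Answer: $\left(433 + \sqrt{254}\right)^{2} \approx 2.0154 \cdot 10^{5}$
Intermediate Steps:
$V{\left(p \right)} = -9 + p^{2}$
$\left(\sqrt{227 + V{\left(6 \right)}} + 433\right)^{2} = \left(\sqrt{227 - \left(9 - 6^{2}\right)} + 433\right)^{2} = \left(\sqrt{227 + \left(-9 + 36\right)} + 433\right)^{2} = \left(\sqrt{227 + 27} + 433\right)^{2} = \left(\sqrt{254} + 433\right)^{2} = \left(433 + \sqrt{254}\right)^{2}$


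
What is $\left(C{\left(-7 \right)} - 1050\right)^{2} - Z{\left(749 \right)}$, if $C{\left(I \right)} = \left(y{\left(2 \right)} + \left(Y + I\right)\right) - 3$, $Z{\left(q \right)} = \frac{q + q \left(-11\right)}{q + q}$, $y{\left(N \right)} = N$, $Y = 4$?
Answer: $1110921$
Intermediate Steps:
$Z{\left(q \right)} = -5$ ($Z{\left(q \right)} = \frac{q - 11 q}{2 q} = - 10 q \frac{1}{2 q} = -5$)
$C{\left(I \right)} = 3 + I$ ($C{\left(I \right)} = \left(2 + \left(4 + I\right)\right) - 3 = \left(6 + I\right) - 3 = 3 + I$)
$\left(C{\left(-7 \right)} - 1050\right)^{2} - Z{\left(749 \right)} = \left(\left(3 - 7\right) - 1050\right)^{2} - -5 = \left(-4 - 1050\right)^{2} + 5 = \left(-1054\right)^{2} + 5 = 1110916 + 5 = 1110921$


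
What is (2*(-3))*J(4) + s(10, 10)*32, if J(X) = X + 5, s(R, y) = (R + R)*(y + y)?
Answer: 12746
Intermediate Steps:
s(R, y) = 4*R*y (s(R, y) = (2*R)*(2*y) = 4*R*y)
J(X) = 5 + X
(2*(-3))*J(4) + s(10, 10)*32 = (2*(-3))*(5 + 4) + (4*10*10)*32 = -6*9 + 400*32 = -54 + 12800 = 12746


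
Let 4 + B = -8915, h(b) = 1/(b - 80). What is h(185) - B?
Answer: 936496/105 ≈ 8919.0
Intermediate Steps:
h(b) = 1/(-80 + b)
B = -8919 (B = -4 - 8915 = -8919)
h(185) - B = 1/(-80 + 185) - 1*(-8919) = 1/105 + 8919 = 936496/105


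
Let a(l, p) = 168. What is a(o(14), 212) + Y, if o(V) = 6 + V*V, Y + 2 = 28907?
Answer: 29073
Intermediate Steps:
Y = 28905 (Y = -2 + 28907 = 28905)
o(V) = 6 + V²
a(o(14), 212) + Y = 168 + 28905 = 29073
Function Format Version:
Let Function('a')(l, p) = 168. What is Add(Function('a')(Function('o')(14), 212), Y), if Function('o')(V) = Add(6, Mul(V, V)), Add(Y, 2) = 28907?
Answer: 29073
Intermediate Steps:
Y = 28905 (Y = Add(-2, 28907) = 28905)
Function('o')(V) = Add(6, Pow(V, 2))
Add(Function('a')(Function('o')(14), 212), Y) = Add(168, 28905) = 29073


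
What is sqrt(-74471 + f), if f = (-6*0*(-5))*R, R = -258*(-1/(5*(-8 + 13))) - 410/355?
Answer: I*sqrt(74471) ≈ 272.89*I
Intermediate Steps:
R = 16268/1775 (R = -258/(5*(-5)) - 410*1/355 = -258/(-25) - 82/71 = -258*(-1/25) - 82/71 = 258/25 - 82/71 = 16268/1775 ≈ 9.1651)
f = 0 (f = (-6*0*(-5))*(16268/1775) = (0*(-5))*(16268/1775) = 0*(16268/1775) = 0)
sqrt(-74471 + f) = sqrt(-74471 + 0) = sqrt(-74471) = I*sqrt(74471)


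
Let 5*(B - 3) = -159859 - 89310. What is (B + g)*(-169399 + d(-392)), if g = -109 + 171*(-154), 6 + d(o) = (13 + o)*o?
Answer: 7946585853/5 ≈ 1.5893e+9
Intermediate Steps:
d(o) = -6 + o*(13 + o) (d(o) = -6 + (13 + o)*o = -6 + o*(13 + o))
g = -26443 (g = -109 - 26334 = -26443)
B = -249154/5 (B = 3 + (-159859 - 89310)/5 = 3 + (1/5)*(-249169) = 3 - 249169/5 = -249154/5 ≈ -49831.)
(B + g)*(-169399 + d(-392)) = (-249154/5 - 26443)*(-169399 + (-6 + (-392)**2 + 13*(-392))) = -381369*(-169399 + (-6 + 153664 - 5096))/5 = -381369*(-169399 + 148562)/5 = -381369/5*(-20837) = 7946585853/5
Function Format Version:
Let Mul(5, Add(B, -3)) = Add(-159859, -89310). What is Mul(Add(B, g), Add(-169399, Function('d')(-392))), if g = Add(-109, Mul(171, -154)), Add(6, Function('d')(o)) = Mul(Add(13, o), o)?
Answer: Rational(7946585853, 5) ≈ 1.5893e+9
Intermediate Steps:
Function('d')(o) = Add(-6, Mul(o, Add(13, o))) (Function('d')(o) = Add(-6, Mul(Add(13, o), o)) = Add(-6, Mul(o, Add(13, o))))
g = -26443 (g = Add(-109, -26334) = -26443)
B = Rational(-249154, 5) (B = Add(3, Mul(Rational(1, 5), Add(-159859, -89310))) = Add(3, Mul(Rational(1, 5), -249169)) = Add(3, Rational(-249169, 5)) = Rational(-249154, 5) ≈ -49831.)
Mul(Add(B, g), Add(-169399, Function('d')(-392))) = Mul(Add(Rational(-249154, 5), -26443), Add(-169399, Add(-6, Pow(-392, 2), Mul(13, -392)))) = Mul(Rational(-381369, 5), Add(-169399, Add(-6, 153664, -5096))) = Mul(Rational(-381369, 5), Add(-169399, 148562)) = Mul(Rational(-381369, 5), -20837) = Rational(7946585853, 5)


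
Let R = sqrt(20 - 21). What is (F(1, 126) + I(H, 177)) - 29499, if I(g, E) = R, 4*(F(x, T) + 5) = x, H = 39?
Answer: -118015/4 + I ≈ -29504.0 + 1.0*I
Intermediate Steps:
R = I (R = sqrt(-1) = I ≈ 1.0*I)
F(x, T) = -5 + x/4
I(g, E) = I
(F(1, 126) + I(H, 177)) - 29499 = ((-5 + (1/4)*1) + I) - 29499 = ((-5 + 1/4) + I) - 29499 = (-19/4 + I) - 29499 = -118015/4 + I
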